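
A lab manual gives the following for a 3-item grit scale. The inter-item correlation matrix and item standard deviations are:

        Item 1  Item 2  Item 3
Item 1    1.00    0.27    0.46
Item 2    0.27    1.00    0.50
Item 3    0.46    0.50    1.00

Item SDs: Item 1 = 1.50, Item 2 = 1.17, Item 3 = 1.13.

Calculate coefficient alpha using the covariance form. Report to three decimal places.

coefficient alpha = 0.658

Σσ²ᵢ = 1.50² + 1.17² + 1.13² = 4.8958
Covariances σ_ij = r_ij · s_i · s_j:
  σ(Item 1,Item 2) = 0.27 × 1.50 × 1.17 = 0.4738
  σ(Item 1,Item 3) = 0.46 × 1.50 × 1.13 = 0.7797
  σ(Item 2,Item 3) = 0.50 × 1.17 × 1.13 = 0.6610
σ²_T = Σσ²ᵢ + 2·Σσ_ij = 4.8958 + 2 × 1.9145 = 8.7248
α = (3/2)·(1 − 4.8958/8.7248) = 0.658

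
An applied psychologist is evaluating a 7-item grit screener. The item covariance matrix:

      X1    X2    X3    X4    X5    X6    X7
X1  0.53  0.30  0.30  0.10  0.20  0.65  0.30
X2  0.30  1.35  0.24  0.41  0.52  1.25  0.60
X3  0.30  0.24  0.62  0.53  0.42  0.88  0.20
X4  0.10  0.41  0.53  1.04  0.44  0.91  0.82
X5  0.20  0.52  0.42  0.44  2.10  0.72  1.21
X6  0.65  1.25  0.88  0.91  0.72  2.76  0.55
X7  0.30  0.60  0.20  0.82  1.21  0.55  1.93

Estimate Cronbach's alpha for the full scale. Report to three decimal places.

Σσᵢ² = 0.53 + 1.35 + 0.62 + 1.04 + 2.10 + 2.76 + 1.93 = 10.33
Sum of the distinct covariances = 11.55
Var(T) = 10.33 + 2 × 11.55 = 33.43
α = (k/(k−1))·(1 − Σσᵢ²/Var(T)) = (7/6)·(1 − 10.33/33.43) = 0.806

α = 0.806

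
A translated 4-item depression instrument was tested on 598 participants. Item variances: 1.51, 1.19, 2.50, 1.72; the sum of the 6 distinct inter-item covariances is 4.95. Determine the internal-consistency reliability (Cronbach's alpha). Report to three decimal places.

α = 0.785

sum of item variances = 1.51 + 1.19 + 2.50 + 1.72 = 6.92
Sum of distinct covariances = 4.95
σ²_total = sum of item variances + 2·Σcov = 6.92 + 2 × 4.95 = 16.82
α = (4/3)·(1 − 6.92/16.82) = 0.785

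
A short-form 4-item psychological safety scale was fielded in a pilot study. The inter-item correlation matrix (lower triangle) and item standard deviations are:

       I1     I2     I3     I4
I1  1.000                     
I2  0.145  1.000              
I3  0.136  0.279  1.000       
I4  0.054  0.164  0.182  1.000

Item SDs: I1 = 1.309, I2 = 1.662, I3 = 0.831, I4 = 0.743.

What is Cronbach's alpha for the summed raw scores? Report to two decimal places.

α = 0.40

Σσ²ᵢ = 1.309² + 1.662² + 0.831² + 0.743² = 5.7183
Covariances σ_ij = r_ij · s_i · s_j:
  σ(I1,I2) = 0.145 × 1.309 × 1.662 = 0.3155
  σ(I1,I3) = 0.136 × 1.309 × 0.831 = 0.1479
  σ(I1,I4) = 0.054 × 1.309 × 0.743 = 0.0525
  σ(I2,I3) = 0.279 × 1.662 × 0.831 = 0.3853
  σ(I2,I4) = 0.164 × 1.662 × 0.743 = 0.2025
  σ(I3,I4) = 0.182 × 0.831 × 0.743 = 0.1124
σ²_T = Σσ²ᵢ + 2·Σσ_ij = 5.7183 + 2 × 1.2161 = 8.1505
α = (4/3)·(1 − 5.7183/8.1505) = 0.40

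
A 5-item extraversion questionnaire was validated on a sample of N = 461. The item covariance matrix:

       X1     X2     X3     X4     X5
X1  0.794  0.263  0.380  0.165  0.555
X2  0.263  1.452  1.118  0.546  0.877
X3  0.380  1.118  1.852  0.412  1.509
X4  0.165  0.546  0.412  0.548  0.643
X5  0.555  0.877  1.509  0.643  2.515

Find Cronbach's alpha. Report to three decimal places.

α = 0.805

sum of item variances = 0.794 + 1.452 + 1.852 + 0.548 + 2.515 = 7.161
Sum of off-diagonal covariances = 6.468
total variance = 7.161 + 2 × 6.468 = 20.097
α = (k/(k−1))·(1 − sum of item variances/total variance) = (5/4)·(1 − 7.161/20.097) = 0.805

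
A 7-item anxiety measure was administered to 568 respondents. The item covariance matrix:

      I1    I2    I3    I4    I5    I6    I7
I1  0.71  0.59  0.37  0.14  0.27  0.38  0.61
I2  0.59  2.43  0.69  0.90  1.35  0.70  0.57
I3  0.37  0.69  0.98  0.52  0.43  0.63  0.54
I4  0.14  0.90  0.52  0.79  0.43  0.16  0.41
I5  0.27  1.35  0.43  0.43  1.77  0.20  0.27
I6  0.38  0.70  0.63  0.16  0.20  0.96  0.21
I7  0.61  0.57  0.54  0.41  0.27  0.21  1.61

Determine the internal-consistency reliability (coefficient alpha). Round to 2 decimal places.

α = 0.81

ΣVar(i) = 0.71 + 2.43 + 0.98 + 0.79 + 1.77 + 0.96 + 1.61 = 9.25
Σ_{i<j} σ_ij = 10.37
Var(T) = 9.25 + 2 × 10.37 = 29.99
α = (k/(k−1))·(1 − ΣVar(i)/Var(T)) = (7/6)·(1 − 9.25/29.99) = 0.81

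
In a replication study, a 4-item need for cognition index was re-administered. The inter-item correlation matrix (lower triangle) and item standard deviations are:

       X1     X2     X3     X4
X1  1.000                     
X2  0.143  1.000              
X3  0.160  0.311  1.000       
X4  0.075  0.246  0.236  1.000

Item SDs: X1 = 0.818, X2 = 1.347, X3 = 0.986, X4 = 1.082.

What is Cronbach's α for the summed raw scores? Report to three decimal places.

Cronbach's α = 0.497

Σσ²ᵢ = 0.818² + 1.347² + 0.986² + 1.082² = 4.6265
Covariances σ_ij = r_ij · s_i · s_j:
  σ(X1,X2) = 0.143 × 0.818 × 1.347 = 0.1576
  σ(X1,X3) = 0.160 × 0.818 × 0.986 = 0.1290
  σ(X1,X4) = 0.075 × 0.818 × 1.082 = 0.0664
  σ(X2,X3) = 0.311 × 1.347 × 0.986 = 0.4131
  σ(X2,X4) = 0.246 × 1.347 × 1.082 = 0.3585
  σ(X3,X4) = 0.236 × 0.986 × 1.082 = 0.2518
σ²_T = Σσ²ᵢ + 2·Σσ_ij = 4.6265 + 2 × 1.3764 = 7.3793
α = (4/3)·(1 − 4.6265/7.3793) = 0.497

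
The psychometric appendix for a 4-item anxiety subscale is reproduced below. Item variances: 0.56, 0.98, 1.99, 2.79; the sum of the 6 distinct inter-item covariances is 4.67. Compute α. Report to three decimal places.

α = 0.795

ΣVar(i) = 0.56 + 0.98 + 1.99 + 2.79 = 6.32
Sum of distinct covariances = 4.67
total variance = ΣVar(i) + 2·Σcov = 6.32 + 2 × 4.67 = 15.66
α = (4/3)·(1 − 6.32/15.66) = 0.795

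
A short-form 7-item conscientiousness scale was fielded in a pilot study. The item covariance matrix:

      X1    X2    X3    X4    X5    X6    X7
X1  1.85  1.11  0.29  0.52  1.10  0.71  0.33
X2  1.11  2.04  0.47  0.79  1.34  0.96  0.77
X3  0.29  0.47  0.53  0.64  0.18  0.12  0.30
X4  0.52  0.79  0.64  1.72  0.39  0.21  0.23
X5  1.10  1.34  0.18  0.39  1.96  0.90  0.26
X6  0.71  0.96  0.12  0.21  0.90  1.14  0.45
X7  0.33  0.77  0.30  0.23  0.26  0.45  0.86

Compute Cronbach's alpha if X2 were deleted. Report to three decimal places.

Remaining items: X1, X3, X4, X5, X6, X7 (k = 6).
sum of item variances = 1.85 + 0.53 + 1.72 + 1.96 + 1.14 + 0.86 = 8.06
total variance = 8.06 + 2 × 6.63 = 21.32
α (item deleted) = (6/5)·(1 − 8.06/21.32) = 0.746

α = 0.746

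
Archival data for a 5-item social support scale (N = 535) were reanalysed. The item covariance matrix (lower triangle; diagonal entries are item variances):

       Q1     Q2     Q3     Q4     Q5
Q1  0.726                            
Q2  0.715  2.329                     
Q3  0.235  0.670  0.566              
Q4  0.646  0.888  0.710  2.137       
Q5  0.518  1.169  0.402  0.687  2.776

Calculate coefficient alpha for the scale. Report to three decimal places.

α = 0.761

Σσᵢ² = 0.726 + 2.329 + 0.566 + 2.137 + 2.776 = 8.534
Sum of off-diagonal covariances = 6.640
total variance = 8.534 + 2 × 6.640 = 21.814
α = (k/(k−1))·(1 − Σσᵢ²/total variance) = (5/4)·(1 − 8.534/21.814) = 0.761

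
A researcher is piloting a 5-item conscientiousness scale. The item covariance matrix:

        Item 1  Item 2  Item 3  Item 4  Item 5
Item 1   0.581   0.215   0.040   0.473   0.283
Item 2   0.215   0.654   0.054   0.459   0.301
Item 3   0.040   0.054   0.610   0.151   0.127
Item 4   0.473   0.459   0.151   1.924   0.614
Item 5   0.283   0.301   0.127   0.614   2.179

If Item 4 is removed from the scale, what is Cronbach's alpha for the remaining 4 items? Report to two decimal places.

Remaining items: Item 1, Item 2, Item 3, Item 5 (k = 4).
ΣVar(i) = 0.581 + 0.654 + 0.610 + 2.179 = 4.024
σ²_total = 4.024 + 2 × 1.020 = 6.064
α (item deleted) = (4/3)·(1 − 4.024/6.064) = 0.45

α = 0.45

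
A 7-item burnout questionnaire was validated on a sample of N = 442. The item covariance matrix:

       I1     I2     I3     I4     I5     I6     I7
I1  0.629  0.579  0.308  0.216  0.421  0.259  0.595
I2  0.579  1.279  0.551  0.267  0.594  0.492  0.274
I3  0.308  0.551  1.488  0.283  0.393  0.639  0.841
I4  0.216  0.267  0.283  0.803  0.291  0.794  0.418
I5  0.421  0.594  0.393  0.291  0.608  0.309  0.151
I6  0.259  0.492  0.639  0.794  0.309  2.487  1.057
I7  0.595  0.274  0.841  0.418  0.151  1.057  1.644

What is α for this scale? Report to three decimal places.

α = 0.800

sum of item variances = 0.629 + 1.279 + 1.488 + 0.803 + 0.608 + 2.487 + 1.644 = 8.938
Sum of the distinct covariances = 9.732
σ²_total = 8.938 + 2 × 9.732 = 28.402
α = (k/(k−1))·(1 − sum of item variances/σ²_total) = (7/6)·(1 − 8.938/28.402) = 0.800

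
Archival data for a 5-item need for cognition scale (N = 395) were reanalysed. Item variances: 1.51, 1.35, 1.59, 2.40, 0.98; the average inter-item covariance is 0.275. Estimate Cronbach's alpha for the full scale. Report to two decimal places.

Cronbach's alpha = 0.52

Σσ²ᵢ = 1.51 + 1.35 + 1.59 + 2.40 + 0.98 = 7.83
Sum of the 10 distinct covariances = 10 × 0.275 = 2.750
Var(T) = Σσ²ᵢ + 2·Σcov = 7.83 + 2 × 2.750 = 13.330
α = (5/4)·(1 − 7.83/13.330) = 0.52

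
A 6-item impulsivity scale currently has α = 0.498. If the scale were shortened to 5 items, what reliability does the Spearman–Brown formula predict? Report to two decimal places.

Length factor m = 5/6 = 0.8333
α' = m·α / (1 − (1−m)·α)
   = 5/6 × 0.498 / (1 − (1 − 5/6) × 0.498)
   = 0.4150 / 0.9170 = 0.45

predicted reliability = 0.45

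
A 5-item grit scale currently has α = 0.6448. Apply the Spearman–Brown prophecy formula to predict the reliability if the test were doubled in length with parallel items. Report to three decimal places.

predicted reliability = 0.784

Length factor m = 2
α' = m·α / (1 + (m−1)·α)
   = 2 × 0.6448 / (1 + (2 − 1) × 0.6448)
   = 1.2896 / 1.6448 = 0.784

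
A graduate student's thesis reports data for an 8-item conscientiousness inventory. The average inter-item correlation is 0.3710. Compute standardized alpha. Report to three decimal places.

α = 0.825

Standardized α = k·r̄ / (1 + (k−1)·r̄) = 8 × 0.3710 / (1 + 7 × 0.3710)
  = 2.9680 / 3.5970 = 0.825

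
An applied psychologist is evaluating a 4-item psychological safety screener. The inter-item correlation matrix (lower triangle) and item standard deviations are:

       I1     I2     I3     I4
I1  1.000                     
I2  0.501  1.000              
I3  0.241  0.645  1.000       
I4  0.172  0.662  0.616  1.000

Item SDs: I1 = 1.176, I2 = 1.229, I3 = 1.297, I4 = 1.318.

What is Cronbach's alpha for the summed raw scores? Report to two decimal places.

Cronbach's alpha = 0.78

Σσ²ᵢ = 1.176² + 1.229² + 1.297² + 1.318² = 6.3128
Covariances σ_ij = r_ij · s_i · s_j:
  σ(I1,I2) = 0.501 × 1.176 × 1.229 = 0.7241
  σ(I1,I3) = 0.241 × 1.176 × 1.297 = 0.3676
  σ(I1,I4) = 0.172 × 1.176 × 1.318 = 0.2666
  σ(I2,I3) = 0.645 × 1.229 × 1.297 = 1.0281
  σ(I2,I4) = 0.662 × 1.229 × 1.318 = 1.0723
  σ(I3,I4) = 0.616 × 1.297 × 1.318 = 1.0530
σ²_T = Σσ²ᵢ + 2·Σσ_ij = 6.3128 + 2 × 4.5117 = 15.3362
α = (4/3)·(1 − 6.3128/15.3362) = 0.78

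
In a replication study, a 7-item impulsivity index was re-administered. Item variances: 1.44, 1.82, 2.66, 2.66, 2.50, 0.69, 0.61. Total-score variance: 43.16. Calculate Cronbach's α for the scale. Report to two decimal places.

ΣVar(i) = 1.44 + 1.82 + 2.66 + 2.66 + 2.50 + 0.69 + 0.61 = 12.38
α = (k/(k−1))·(1 − ΣVar(i)/σ²_T) = (7/6)·(1 − 12.38/43.16) = 0.83

Cronbach's α = 0.83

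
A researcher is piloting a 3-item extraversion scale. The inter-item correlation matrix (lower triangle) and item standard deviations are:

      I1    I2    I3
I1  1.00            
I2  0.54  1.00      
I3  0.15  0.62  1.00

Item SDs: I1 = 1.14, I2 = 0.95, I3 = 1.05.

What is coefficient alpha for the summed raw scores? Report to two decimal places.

α = 0.68

Σσ²ᵢ = 1.14² + 0.95² + 1.05² = 3.3046
Covariances σ_ij = r_ij · s_i · s_j:
  σ(I1,I2) = 0.54 × 1.14 × 0.95 = 0.5848
  σ(I1,I3) = 0.15 × 1.14 × 1.05 = 0.1795
  σ(I2,I3) = 0.62 × 0.95 × 1.05 = 0.6184
σ²_T = Σσ²ᵢ + 2·Σσ_ij = 3.3046 + 2 × 1.3827 = 6.0700
α = (3/2)·(1 − 3.3046/6.0700) = 0.68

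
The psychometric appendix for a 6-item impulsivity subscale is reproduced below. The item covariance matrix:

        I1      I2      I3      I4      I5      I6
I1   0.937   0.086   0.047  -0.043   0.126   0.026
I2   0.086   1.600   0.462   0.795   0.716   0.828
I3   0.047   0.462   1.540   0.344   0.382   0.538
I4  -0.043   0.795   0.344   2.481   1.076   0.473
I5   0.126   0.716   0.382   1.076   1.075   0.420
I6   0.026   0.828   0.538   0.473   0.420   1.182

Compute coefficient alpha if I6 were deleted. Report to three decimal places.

coefficient alpha = 0.639

Remaining items: I1, I2, I3, I4, I5 (k = 5).
ΣVar(i) = 0.937 + 1.600 + 1.540 + 2.481 + 1.075 = 7.633
Var(T) = 7.633 + 2 × 3.991 = 15.615
α (item deleted) = (5/4)·(1 − 7.633/15.615) = 0.639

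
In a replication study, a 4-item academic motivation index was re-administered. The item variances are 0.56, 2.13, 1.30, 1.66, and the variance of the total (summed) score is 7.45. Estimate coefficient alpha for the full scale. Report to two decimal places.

sum of item variances = 0.56 + 2.13 + 1.30 + 1.66 = 5.65
α = (k/(k−1))·(1 − sum of item variances/Var(T)) = (4/3)·(1 − 5.65/7.45) = 0.32

coefficient alpha = 0.32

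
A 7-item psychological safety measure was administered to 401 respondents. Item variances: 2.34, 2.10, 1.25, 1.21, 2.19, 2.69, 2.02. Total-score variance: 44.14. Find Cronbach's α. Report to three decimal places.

α = 0.802

Σσ²ᵢ = 2.34 + 2.10 + 1.25 + 1.21 + 2.19 + 2.69 + 2.02 = 13.80
α = (k/(k−1))·(1 − Σσ²ᵢ/total variance) = (7/6)·(1 − 13.80/44.14) = 0.802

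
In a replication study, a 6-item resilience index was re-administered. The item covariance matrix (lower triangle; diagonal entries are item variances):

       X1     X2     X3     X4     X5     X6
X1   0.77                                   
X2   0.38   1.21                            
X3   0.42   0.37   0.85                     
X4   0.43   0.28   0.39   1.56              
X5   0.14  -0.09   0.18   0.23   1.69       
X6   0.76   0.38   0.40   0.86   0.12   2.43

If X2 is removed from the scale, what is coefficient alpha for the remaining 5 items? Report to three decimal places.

Remaining items: X1, X3, X4, X5, X6 (k = 5).
sum of item variances = 0.77 + 0.85 + 1.56 + 1.69 + 2.43 = 7.30
σ²_total = 7.30 + 2 × 3.93 = 15.16
α (item deleted) = (5/4)·(1 − 7.30/15.16) = 0.648

α = 0.648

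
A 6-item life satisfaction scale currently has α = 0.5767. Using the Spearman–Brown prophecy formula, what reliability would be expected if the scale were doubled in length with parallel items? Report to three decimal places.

Length factor m = 2
α' = m·α / (1 + (m−1)·α)
   = 2 × 0.5767 / (1 + (2 − 1) × 0.5767)
   = 1.1534 / 1.5767 = 0.732

predicted reliability = 0.732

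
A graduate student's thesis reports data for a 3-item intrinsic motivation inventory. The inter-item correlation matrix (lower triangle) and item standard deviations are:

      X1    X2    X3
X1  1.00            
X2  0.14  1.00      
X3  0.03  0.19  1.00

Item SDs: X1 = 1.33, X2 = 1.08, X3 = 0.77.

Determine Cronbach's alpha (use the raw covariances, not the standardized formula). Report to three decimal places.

Cronbach's alpha = 0.271

Σσ²ᵢ = 1.33² + 1.08² + 0.77² = 3.5282
Covariances σ_ij = r_ij · s_i · s_j:
  σ(X1,X2) = 0.14 × 1.33 × 1.08 = 0.2011
  σ(X1,X3) = 0.03 × 1.33 × 0.77 = 0.0307
  σ(X2,X3) = 0.19 × 1.08 × 0.77 = 0.1580
σ²_T = Σσ²ᵢ + 2·Σσ_ij = 3.5282 + 2 × 0.3898 = 4.3078
α = (3/2)·(1 − 3.5282/4.3078) = 0.271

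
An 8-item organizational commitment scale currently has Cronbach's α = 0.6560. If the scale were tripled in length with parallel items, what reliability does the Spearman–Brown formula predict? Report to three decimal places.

Length factor m = 3
α' = m·α / (1 + (m−1)·α)
   = 3 × 0.6560 / (1 + (3 − 1) × 0.6560)
   = 1.9680 / 2.3120 = 0.851

predicted reliability = 0.851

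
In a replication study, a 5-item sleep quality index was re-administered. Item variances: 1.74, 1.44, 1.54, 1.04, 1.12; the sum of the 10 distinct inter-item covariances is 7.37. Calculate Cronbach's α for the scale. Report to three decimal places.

Σσ²ᵢ = 1.74 + 1.44 + 1.54 + 1.04 + 1.12 = 6.88
Sum of distinct covariances = 7.37
total variance = Σσ²ᵢ + 2·Σcov = 6.88 + 2 × 7.37 = 21.62
α = (5/4)·(1 − 6.88/21.62) = 0.852

Cronbach's α = 0.852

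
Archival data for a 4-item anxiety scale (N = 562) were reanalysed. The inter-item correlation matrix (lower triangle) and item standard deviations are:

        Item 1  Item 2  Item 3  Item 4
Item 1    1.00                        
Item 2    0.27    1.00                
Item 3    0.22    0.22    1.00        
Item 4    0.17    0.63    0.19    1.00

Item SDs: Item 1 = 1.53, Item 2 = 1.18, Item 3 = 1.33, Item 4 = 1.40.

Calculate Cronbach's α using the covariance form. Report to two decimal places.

α = 0.60

Σσ²ᵢ = 1.53² + 1.18² + 1.33² + 1.40² = 7.4622
Covariances σ_ij = r_ij · s_i · s_j:
  σ(Item 1,Item 2) = 0.27 × 1.53 × 1.18 = 0.4875
  σ(Item 1,Item 3) = 0.22 × 1.53 × 1.33 = 0.4477
  σ(Item 1,Item 4) = 0.17 × 1.53 × 1.40 = 0.3641
  σ(Item 2,Item 3) = 0.22 × 1.18 × 1.33 = 0.3453
  σ(Item 2,Item 4) = 0.63 × 1.18 × 1.40 = 1.0408
  σ(Item 3,Item 4) = 0.19 × 1.33 × 1.40 = 0.3538
σ²_T = Σσ²ᵢ + 2·Σσ_ij = 7.4622 + 2 × 3.0392 = 13.5406
α = (4/3)·(1 − 7.4622/13.5406) = 0.60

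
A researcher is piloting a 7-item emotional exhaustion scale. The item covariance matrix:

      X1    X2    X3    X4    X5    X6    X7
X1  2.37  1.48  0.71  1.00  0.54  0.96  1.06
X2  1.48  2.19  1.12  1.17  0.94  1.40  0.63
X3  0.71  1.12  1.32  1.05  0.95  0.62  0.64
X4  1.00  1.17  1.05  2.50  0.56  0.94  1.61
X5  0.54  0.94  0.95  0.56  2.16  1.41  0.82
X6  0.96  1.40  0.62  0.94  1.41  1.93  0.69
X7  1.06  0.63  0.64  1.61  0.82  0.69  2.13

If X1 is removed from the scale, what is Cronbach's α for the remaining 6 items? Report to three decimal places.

Remaining items: X2, X3, X4, X5, X6, X7 (k = 6).
ΣVar(i) = 2.19 + 1.32 + 2.50 + 2.16 + 1.93 + 2.13 = 12.23
σ²_T = 12.23 + 2 × 14.55 = 41.33
α (item deleted) = (6/5)·(1 − 12.23/41.33) = 0.845

Cronbach's α = 0.845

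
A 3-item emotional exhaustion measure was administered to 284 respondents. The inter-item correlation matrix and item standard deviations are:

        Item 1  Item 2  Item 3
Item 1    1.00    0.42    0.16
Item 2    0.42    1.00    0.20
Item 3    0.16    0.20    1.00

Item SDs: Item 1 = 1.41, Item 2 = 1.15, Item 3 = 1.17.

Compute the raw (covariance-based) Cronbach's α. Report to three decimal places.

Σσ²ᵢ = 1.41² + 1.15² + 1.17² = 4.6795
Covariances σ_ij = r_ij · s_i · s_j:
  σ(Item 1,Item 2) = 0.42 × 1.41 × 1.15 = 0.6810
  σ(Item 1,Item 3) = 0.16 × 1.41 × 1.17 = 0.2640
  σ(Item 2,Item 3) = 0.20 × 1.15 × 1.17 = 0.2691
σ²_T = Σσ²ᵢ + 2·Σσ_ij = 4.6795 + 2 × 1.2141 = 7.1077
α = (3/2)·(1 − 4.6795/7.1077) = 0.512

Cronbach's α = 0.512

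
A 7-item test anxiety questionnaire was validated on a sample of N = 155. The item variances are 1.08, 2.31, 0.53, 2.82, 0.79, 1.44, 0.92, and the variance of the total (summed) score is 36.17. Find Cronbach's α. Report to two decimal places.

α = 0.85

Σσᵢ² = 1.08 + 2.31 + 0.53 + 2.82 + 0.79 + 1.44 + 0.92 = 9.89
α = (k/(k−1))·(1 − Σσᵢ²/σ²_T) = (7/6)·(1 − 9.89/36.17) = 0.85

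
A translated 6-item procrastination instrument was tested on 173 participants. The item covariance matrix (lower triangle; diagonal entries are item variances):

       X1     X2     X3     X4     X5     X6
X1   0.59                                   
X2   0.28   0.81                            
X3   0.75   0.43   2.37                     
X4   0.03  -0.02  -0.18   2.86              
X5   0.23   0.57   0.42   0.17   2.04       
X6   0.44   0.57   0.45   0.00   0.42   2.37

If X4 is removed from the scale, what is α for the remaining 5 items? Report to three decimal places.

α = 0.659

Remaining items: X1, X2, X3, X5, X6 (k = 5).
Σσ²ᵢ = 0.59 + 0.81 + 2.37 + 2.04 + 2.37 = 8.18
σ²_T = 8.18 + 2 × 4.56 = 17.30
α (item deleted) = (5/4)·(1 − 8.18/17.30) = 0.659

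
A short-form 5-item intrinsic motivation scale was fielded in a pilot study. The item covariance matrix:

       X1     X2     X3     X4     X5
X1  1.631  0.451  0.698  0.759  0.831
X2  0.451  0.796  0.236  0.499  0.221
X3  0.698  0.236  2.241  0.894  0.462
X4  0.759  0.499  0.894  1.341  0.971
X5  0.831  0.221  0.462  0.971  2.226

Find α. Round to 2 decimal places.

α = 0.74

Σσᵢ² = 1.631 + 0.796 + 2.241 + 1.341 + 2.226 = 8.235
Σ_{i<j} σ_ij = 6.022
total variance = 8.235 + 2 × 6.022 = 20.279
α = (k/(k−1))·(1 − Σσᵢ²/total variance) = (5/4)·(1 − 8.235/20.279) = 0.74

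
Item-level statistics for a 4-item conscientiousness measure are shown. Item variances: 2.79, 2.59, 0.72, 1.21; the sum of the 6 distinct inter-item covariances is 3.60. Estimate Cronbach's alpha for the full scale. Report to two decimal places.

sum of item variances = 2.79 + 2.59 + 0.72 + 1.21 = 7.31
Sum of distinct covariances = 3.60
σ²_T = sum of item variances + 2·Σcov = 7.31 + 2 × 3.60 = 14.51
α = (4/3)·(1 − 7.31/14.51) = 0.66

α = 0.66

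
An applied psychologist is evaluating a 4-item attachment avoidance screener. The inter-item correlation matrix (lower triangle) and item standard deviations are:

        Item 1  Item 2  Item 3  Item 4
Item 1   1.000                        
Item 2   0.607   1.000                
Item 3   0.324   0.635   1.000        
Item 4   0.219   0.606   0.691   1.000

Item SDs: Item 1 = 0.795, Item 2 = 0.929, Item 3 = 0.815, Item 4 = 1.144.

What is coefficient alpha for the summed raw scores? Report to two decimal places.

coefficient alpha = 0.80

Σσ²ᵢ = 0.795² + 0.929² + 0.815² + 1.144² = 3.4680
Covariances σ_ij = r_ij · s_i · s_j:
  σ(Item 1,Item 2) = 0.607 × 0.795 × 0.929 = 0.4483
  σ(Item 1,Item 3) = 0.324 × 0.795 × 0.815 = 0.2099
  σ(Item 1,Item 4) = 0.219 × 0.795 × 1.144 = 0.1992
  σ(Item 2,Item 3) = 0.635 × 0.929 × 0.815 = 0.4808
  σ(Item 2,Item 4) = 0.606 × 0.929 × 1.144 = 0.6440
  σ(Item 3,Item 4) = 0.691 × 0.815 × 1.144 = 0.6443
σ²_T = Σσ²ᵢ + 2·Σσ_ij = 3.4680 + 2 × 2.6265 = 8.7210
α = (4/3)·(1 − 3.4680/8.7210) = 0.80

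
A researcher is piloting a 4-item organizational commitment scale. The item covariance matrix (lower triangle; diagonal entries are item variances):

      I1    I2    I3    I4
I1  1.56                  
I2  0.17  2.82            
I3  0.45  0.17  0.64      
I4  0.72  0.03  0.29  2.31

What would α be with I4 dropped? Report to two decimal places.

α = 0.36

Remaining items: I1, I2, I3 (k = 3).
Σσᵢ² = 1.56 + 2.82 + 0.64 = 5.02
Var(T) = 5.02 + 2 × 0.79 = 6.60
α (item deleted) = (3/2)·(1 − 5.02/6.60) = 0.36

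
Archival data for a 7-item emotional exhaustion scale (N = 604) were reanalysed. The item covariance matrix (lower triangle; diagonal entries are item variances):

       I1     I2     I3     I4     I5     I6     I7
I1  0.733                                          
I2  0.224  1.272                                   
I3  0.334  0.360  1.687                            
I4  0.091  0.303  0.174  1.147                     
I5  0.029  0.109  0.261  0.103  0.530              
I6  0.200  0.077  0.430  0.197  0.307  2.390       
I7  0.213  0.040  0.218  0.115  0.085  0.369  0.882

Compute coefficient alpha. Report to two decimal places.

Σσᵢ² = 0.733 + 1.272 + 1.687 + 1.147 + 0.530 + 2.390 + 0.882 = 8.641
Sum of the distinct covariances = 4.239
Var(T) = 8.641 + 2 × 4.239 = 17.119
α = (k/(k−1))·(1 − Σσᵢ²/Var(T)) = (7/6)·(1 − 8.641/17.119) = 0.58

coefficient alpha = 0.58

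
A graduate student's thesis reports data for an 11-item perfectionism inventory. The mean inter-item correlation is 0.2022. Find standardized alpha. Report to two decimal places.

α = 0.74

Standardized α = k·r̄ / (1 + (k−1)·r̄) = 11 × 0.2022 / (1 + 10 × 0.2022)
  = 2.2242 / 3.0220 = 0.74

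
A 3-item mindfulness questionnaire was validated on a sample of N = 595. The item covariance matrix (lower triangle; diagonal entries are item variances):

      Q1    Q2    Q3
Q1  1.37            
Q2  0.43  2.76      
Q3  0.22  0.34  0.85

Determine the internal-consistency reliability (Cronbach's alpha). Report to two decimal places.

Cronbach's alpha = 0.43

Σσᵢ² = 1.37 + 2.76 + 0.85 = 4.98
Sum of off-diagonal covariances = 0.99
total variance = 4.98 + 2 × 0.99 = 6.96
α = (k/(k−1))·(1 − Σσᵢ²/total variance) = (3/2)·(1 − 4.98/6.96) = 0.43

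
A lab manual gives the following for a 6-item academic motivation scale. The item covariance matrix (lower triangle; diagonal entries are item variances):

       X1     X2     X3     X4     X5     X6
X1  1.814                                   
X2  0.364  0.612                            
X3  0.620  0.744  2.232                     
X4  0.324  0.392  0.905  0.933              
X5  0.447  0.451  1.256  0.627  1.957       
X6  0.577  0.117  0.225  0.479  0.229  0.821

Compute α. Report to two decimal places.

α = 0.78

Σσ²ᵢ = 1.814 + 0.612 + 2.232 + 0.933 + 1.957 + 0.821 = 8.369
Sum of the distinct covariances = 7.757
σ²_T = 8.369 + 2 × 7.757 = 23.883
α = (k/(k−1))·(1 − Σσ²ᵢ/σ²_T) = (6/5)·(1 − 8.369/23.883) = 0.78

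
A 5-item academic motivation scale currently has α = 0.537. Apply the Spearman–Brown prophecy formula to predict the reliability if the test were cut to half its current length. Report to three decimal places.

Length factor m = 1/2
α' = m·α / (1 − (1−m)·α)
   = 1/2 × 0.537 / (1 − (1 − 1/2) × 0.537)
   = 0.2685 / 0.7315 = 0.367

predicted reliability = 0.367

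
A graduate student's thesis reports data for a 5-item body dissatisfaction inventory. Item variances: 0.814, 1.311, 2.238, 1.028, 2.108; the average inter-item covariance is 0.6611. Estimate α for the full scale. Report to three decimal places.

Σσᵢ² = 0.814 + 1.311 + 2.238 + 1.028 + 2.108 = 7.499
Sum of the 10 distinct covariances = 10 × 0.6611 = 6.6110
total variance = Σσᵢ² + 2·Σcov = 7.499 + 2 × 6.6110 = 20.7210
α = (5/4)·(1 − 7.499/20.7210) = 0.798

α = 0.798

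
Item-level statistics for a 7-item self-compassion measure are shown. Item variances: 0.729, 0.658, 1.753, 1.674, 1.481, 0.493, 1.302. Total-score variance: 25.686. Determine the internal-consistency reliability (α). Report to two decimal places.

sum of item variances = 0.729 + 0.658 + 1.753 + 1.674 + 1.481 + 0.493 + 1.302 = 8.090
α = (k/(k−1))·(1 − sum of item variances/σ²_total) = (7/6)·(1 − 8.090/25.686) = 0.80

α = 0.80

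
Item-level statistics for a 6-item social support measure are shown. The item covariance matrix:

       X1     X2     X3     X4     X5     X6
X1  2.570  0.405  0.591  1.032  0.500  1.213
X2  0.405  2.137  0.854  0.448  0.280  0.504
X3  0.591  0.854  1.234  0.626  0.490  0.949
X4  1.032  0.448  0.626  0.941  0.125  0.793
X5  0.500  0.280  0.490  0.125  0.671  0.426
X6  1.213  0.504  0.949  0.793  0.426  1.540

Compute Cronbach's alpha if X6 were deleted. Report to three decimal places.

Remaining items: X1, X2, X3, X4, X5 (k = 5).
ΣVar(i) = 2.570 + 2.137 + 1.234 + 0.941 + 0.671 = 7.553
Var(T) = 7.553 + 2 × 5.351 = 18.255
α (item deleted) = (5/4)·(1 − 7.553/18.255) = 0.733

Cronbach's alpha = 0.733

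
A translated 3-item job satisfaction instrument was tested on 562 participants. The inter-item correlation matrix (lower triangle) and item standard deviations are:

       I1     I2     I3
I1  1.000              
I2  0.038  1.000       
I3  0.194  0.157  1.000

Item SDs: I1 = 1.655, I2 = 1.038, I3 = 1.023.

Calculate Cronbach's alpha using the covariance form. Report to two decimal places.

Σσ²ᵢ = 1.655² + 1.038² + 1.023² = 4.8630
Covariances σ_ij = r_ij · s_i · s_j:
  σ(I1,I2) = 0.038 × 1.655 × 1.038 = 0.0653
  σ(I1,I3) = 0.194 × 1.655 × 1.023 = 0.3285
  σ(I2,I3) = 0.157 × 1.038 × 1.023 = 0.1667
σ²_T = Σσ²ᵢ + 2·Σσ_ij = 4.8630 + 2 × 0.5605 = 5.9840
α = (3/2)·(1 − 4.8630/5.9840) = 0.28

Cronbach's alpha = 0.28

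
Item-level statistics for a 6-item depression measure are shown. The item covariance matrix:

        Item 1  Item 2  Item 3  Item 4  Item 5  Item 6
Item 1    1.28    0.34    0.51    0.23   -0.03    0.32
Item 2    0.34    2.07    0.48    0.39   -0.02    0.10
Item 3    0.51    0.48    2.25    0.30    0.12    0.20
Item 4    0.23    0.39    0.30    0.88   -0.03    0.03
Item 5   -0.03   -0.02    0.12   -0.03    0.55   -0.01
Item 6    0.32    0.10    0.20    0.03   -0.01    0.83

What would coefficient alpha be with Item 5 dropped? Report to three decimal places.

Remaining items: Item 1, Item 2, Item 3, Item 4, Item 6 (k = 5).
Σσ²ᵢ = 1.28 + 2.07 + 2.25 + 0.88 + 0.83 = 7.31
σ²_total = 7.31 + 2 × 2.90 = 13.11
α (item deleted) = (5/4)·(1 − 7.31/13.11) = 0.553

α = 0.553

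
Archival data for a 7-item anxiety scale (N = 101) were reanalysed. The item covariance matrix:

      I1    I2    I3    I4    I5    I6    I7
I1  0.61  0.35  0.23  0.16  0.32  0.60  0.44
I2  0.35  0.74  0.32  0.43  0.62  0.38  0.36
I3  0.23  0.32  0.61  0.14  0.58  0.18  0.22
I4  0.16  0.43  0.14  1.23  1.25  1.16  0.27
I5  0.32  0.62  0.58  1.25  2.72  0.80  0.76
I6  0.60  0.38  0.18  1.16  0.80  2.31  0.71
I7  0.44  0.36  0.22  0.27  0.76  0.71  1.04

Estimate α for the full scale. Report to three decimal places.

α = 0.804

ΣVar(i) = 0.61 + 0.74 + 0.61 + 1.23 + 2.72 + 2.31 + 1.04 = 9.26
Sum of the distinct covariances = 10.28
σ²_T = 9.26 + 2 × 10.28 = 29.82
α = (k/(k−1))·(1 − ΣVar(i)/σ²_T) = (7/6)·(1 − 9.26/29.82) = 0.804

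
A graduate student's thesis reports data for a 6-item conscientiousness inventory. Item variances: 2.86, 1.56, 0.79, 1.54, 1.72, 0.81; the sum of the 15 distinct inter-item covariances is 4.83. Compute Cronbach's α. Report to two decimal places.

ΣVar(i) = 2.86 + 1.56 + 0.79 + 1.54 + 1.72 + 0.81 = 9.28
Sum of distinct covariances = 4.83
total variance = ΣVar(i) + 2·Σcov = 9.28 + 2 × 4.83 = 18.94
α = (6/5)·(1 − 9.28/18.94) = 0.61

Cronbach's α = 0.61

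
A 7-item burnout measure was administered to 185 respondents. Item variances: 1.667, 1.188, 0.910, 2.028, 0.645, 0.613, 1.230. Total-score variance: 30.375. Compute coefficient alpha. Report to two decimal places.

coefficient alpha = 0.85

Σσᵢ² = 1.667 + 1.188 + 0.910 + 2.028 + 0.645 + 0.613 + 1.230 = 8.281
α = (k/(k−1))·(1 − Σσᵢ²/σ²_total) = (7/6)·(1 − 8.281/30.375) = 0.85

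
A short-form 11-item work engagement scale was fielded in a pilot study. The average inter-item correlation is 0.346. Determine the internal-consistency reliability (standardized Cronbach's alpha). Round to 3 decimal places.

standardized Cronbach's alpha = 0.853

Standardized α = k·r̄ / (1 + (k−1)·r̄) = 11 × 0.346 / (1 + 10 × 0.346)
  = 3.8060 / 4.4600 = 0.853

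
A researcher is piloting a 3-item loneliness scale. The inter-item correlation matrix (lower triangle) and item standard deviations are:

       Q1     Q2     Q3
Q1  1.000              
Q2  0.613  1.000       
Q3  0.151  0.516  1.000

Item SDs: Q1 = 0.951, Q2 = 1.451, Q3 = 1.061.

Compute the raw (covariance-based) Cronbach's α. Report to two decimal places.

Cronbach's α = 0.70

Σσ²ᵢ = 0.951² + 1.451² + 1.061² = 4.1355
Covariances σ_ij = r_ij · s_i · s_j:
  σ(Q1,Q2) = 0.613 × 0.951 × 1.451 = 0.8459
  σ(Q1,Q3) = 0.151 × 0.951 × 1.061 = 0.1524
  σ(Q2,Q3) = 0.516 × 1.451 × 1.061 = 0.7944
σ²_T = Σσ²ᵢ + 2·Σσ_ij = 4.1355 + 2 × 1.7927 = 7.7209
α = (3/2)·(1 − 4.1355/7.7209) = 0.70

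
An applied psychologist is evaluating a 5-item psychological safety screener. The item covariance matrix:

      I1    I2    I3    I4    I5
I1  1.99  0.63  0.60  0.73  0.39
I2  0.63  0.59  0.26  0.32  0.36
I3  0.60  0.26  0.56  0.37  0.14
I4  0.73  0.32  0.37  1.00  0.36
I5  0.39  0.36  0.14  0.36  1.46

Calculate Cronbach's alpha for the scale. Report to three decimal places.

sum of item variances = 1.99 + 0.59 + 0.56 + 1.00 + 1.46 = 5.60
Σ_{i<j} σ_ij = 4.16
total variance = 5.60 + 2 × 4.16 = 13.92
α = (k/(k−1))·(1 − sum of item variances/total variance) = (5/4)·(1 − 5.60/13.92) = 0.747

Cronbach's alpha = 0.747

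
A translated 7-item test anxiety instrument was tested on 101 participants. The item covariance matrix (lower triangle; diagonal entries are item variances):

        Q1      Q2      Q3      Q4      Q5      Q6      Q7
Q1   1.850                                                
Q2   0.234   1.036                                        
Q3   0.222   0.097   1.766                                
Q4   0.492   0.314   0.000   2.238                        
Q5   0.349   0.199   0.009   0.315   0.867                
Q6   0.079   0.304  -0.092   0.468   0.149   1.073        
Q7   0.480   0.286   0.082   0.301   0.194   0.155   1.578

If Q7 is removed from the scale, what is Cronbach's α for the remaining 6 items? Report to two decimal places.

Remaining items: Q1, Q2, Q3, Q4, Q5, Q6 (k = 6).
Σσ²ᵢ = 1.850 + 1.036 + 1.766 + 2.238 + 0.867 + 1.073 = 8.830
total variance = 8.830 + 2 × 3.139 = 15.108
α (item deleted) = (6/5)·(1 − 8.830/15.108) = 0.50

α = 0.50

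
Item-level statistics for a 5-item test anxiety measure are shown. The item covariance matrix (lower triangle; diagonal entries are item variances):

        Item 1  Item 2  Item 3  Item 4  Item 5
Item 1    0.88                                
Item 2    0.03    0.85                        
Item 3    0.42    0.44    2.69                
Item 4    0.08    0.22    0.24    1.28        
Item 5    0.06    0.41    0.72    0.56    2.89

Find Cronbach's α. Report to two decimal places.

Cronbach's α = 0.53

ΣVar(i) = 0.88 + 0.85 + 2.69 + 1.28 + 2.89 = 8.59
Σ_{i<j} σ_ij = 3.18
σ²_total = 8.59 + 2 × 3.18 = 14.95
α = (k/(k−1))·(1 − ΣVar(i)/σ²_total) = (5/4)·(1 − 8.59/14.95) = 0.53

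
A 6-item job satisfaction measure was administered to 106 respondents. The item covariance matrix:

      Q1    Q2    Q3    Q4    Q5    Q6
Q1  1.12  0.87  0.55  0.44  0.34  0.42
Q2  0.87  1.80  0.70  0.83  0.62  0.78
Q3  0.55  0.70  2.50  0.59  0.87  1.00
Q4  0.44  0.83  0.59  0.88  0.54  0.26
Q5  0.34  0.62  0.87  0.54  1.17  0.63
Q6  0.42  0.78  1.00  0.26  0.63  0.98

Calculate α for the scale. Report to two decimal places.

α = 0.83

Σσᵢ² = 1.12 + 1.80 + 2.50 + 0.88 + 1.17 + 0.98 = 8.45
Σ_{i<j} σ_ij = 9.44
total variance = 8.45 + 2 × 9.44 = 27.33
α = (k/(k−1))·(1 − Σσᵢ²/total variance) = (6/5)·(1 − 8.45/27.33) = 0.83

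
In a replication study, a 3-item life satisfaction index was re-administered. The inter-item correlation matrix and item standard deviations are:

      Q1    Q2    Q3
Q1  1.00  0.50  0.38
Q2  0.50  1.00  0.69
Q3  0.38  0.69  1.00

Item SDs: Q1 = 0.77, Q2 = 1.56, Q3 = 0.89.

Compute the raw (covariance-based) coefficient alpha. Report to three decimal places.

coefficient alpha = 0.732

Σσ²ᵢ = 0.77² + 1.56² + 0.89² = 3.8186
Covariances σ_ij = r_ij · s_i · s_j:
  σ(Q1,Q2) = 0.50 × 0.77 × 1.56 = 0.6006
  σ(Q1,Q3) = 0.38 × 0.77 × 0.89 = 0.2604
  σ(Q2,Q3) = 0.69 × 1.56 × 0.89 = 0.9580
σ²_T = Σσ²ᵢ + 2·Σσ_ij = 3.8186 + 2 × 1.8190 = 7.4566
α = (3/2)·(1 − 3.8186/7.4566) = 0.732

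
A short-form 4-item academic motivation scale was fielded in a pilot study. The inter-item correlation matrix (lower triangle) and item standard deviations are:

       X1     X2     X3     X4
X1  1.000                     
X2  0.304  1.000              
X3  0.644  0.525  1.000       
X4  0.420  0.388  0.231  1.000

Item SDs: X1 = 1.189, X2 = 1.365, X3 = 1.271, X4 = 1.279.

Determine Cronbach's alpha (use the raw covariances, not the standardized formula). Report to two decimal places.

Cronbach's alpha = 0.74

Σσ²ᵢ = 1.189² + 1.365² + 1.271² + 1.279² = 6.5282
Covariances σ_ij = r_ij · s_i · s_j:
  σ(X1,X2) = 0.304 × 1.189 × 1.365 = 0.4934
  σ(X1,X3) = 0.644 × 1.189 × 1.271 = 0.9732
  σ(X1,X4) = 0.420 × 1.189 × 1.279 = 0.6387
  σ(X2,X3) = 0.525 × 1.365 × 1.271 = 0.9108
  σ(X2,X4) = 0.388 × 1.365 × 1.279 = 0.6774
  σ(X3,X4) = 0.231 × 1.271 × 1.279 = 0.3755
σ²_T = Σσ²ᵢ + 2·Σσ_ij = 6.5282 + 2 × 4.0690 = 14.6662
α = (4/3)·(1 − 6.5282/14.6662) = 0.74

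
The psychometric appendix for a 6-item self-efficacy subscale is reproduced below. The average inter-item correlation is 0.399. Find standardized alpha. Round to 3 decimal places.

standardized alpha = 0.799

Standardized α = k·r̄ / (1 + (k−1)·r̄) = 6 × 0.399 / (1 + 5 × 0.399)
  = 2.3940 / 2.9950 = 0.799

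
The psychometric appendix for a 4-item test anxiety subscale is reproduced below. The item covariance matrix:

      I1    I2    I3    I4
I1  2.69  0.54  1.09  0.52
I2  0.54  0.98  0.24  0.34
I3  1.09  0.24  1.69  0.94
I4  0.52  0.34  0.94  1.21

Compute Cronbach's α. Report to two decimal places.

Σσ²ᵢ = 2.69 + 0.98 + 1.69 + 1.21 = 6.57
Σ_{i<j} σ_ij = 3.67
total variance = 6.57 + 2 × 3.67 = 13.91
α = (k/(k−1))·(1 − Σσ²ᵢ/total variance) = (4/3)·(1 − 6.57/13.91) = 0.70

α = 0.70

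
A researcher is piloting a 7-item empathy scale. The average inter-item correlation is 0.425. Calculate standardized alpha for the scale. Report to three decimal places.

Standardized α = k·r̄ / (1 + (k−1)·r̄) = 7 × 0.425 / (1 + 6 × 0.425)
  = 2.9750 / 3.5500 = 0.838

standardized alpha = 0.838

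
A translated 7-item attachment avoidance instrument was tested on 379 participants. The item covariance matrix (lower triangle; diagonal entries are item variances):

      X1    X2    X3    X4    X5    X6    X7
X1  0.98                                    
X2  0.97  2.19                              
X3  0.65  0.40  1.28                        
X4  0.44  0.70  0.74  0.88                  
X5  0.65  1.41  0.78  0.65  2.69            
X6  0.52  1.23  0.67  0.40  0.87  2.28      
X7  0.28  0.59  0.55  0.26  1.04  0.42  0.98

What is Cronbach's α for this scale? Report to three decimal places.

Σσ²ᵢ = 0.98 + 2.19 + 1.28 + 0.88 + 2.69 + 2.28 + 0.98 = 11.28
Sum of off-diagonal covariances = 14.22
total variance = 11.28 + 2 × 14.22 = 39.72
α = (k/(k−1))·(1 − Σσ²ᵢ/total variance) = (7/6)·(1 − 11.28/39.72) = 0.835

α = 0.835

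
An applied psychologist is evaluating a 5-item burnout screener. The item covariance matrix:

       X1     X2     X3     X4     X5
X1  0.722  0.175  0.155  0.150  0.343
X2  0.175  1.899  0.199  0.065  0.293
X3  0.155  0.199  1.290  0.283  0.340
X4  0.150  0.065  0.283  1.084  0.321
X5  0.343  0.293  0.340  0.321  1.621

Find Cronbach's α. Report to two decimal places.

Cronbach's α = 0.52

ΣVar(i) = 0.722 + 1.899 + 1.290 + 1.084 + 1.621 = 6.616
Sum of off-diagonal covariances = 2.324
total variance = 6.616 + 2 × 2.324 = 11.264
α = (k/(k−1))·(1 − ΣVar(i)/total variance) = (5/4)·(1 − 6.616/11.264) = 0.52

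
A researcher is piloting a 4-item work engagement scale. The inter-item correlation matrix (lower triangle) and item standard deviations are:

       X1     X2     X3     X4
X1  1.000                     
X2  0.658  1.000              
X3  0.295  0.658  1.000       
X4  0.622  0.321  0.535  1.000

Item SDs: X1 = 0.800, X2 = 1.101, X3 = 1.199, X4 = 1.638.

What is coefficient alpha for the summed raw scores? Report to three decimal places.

Σσ²ᵢ = 0.800² + 1.101² + 1.199² + 1.638² = 5.9728
Covariances σ_ij = r_ij · s_i · s_j:
  σ(X1,X2) = 0.658 × 0.800 × 1.101 = 0.5796
  σ(X1,X3) = 0.295 × 0.800 × 1.199 = 0.2830
  σ(X1,X4) = 0.622 × 0.800 × 1.638 = 0.8151
  σ(X2,X3) = 0.658 × 1.101 × 1.199 = 0.8686
  σ(X2,X4) = 0.321 × 1.101 × 1.638 = 0.5789
  σ(X3,X4) = 0.535 × 1.199 × 1.638 = 1.0507
σ²_T = Σσ²ᵢ + 2·Σσ_ij = 5.9728 + 2 × 4.1759 = 14.3246
α = (4/3)·(1 − 5.9728/14.3246) = 0.777

coefficient alpha = 0.777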